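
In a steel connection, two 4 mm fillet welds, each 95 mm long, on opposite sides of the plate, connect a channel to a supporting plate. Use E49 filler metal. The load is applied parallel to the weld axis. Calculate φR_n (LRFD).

φR_n ≈ 118 kN

E49XX → F_EXX = 490 MPa.
Effective throat t_e = 0.707 × 4 = 2.828 mm.
Total length L = 190 mm; A_we = 2.828 × 190 = 537.3 mm².
F_nw = 0.6 F_EXX = 0.6 × 490 = 294 MPa.
φR_n = 0.75 × 294 × 537.3 × 10⁻³ = 118.5 kN.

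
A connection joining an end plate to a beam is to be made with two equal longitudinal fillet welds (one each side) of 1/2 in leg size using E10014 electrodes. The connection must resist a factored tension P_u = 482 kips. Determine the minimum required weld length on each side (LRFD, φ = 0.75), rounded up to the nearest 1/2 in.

E100XX → F_EXX = 100 ksi.
Throat t_e = 0.707 × 0.5 = 0.3535 in.
φr_n = 0.75 × 0.6 × 100 × 0.3535 = 15.91 kips/in.
L_req = P_u / φr_n = 482 / 15.91 = 30.3 in total.
Per side: 30.3 / 2 = 15.15 in.
Round up → use L = 15.5 in on each side.

L = 15.5 in on each side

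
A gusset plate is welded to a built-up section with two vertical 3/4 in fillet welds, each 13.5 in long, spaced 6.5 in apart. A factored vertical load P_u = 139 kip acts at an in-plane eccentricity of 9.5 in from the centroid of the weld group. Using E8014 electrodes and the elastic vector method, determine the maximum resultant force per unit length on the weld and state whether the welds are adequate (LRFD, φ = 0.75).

f_max ≈ 17.1 kip/in; adequate

E80XX → F_EXX = 80 ksi.
Total weld length L_w = 27 in. Treat welds as unit-width lines.
Polar moment about centroid: J = 2[d³/12 + d(b/2)²] = 2[13.5³/12 + 13.5×3.25²] = 695.2 in³.
Direct shear f_v = P/L_w = 139 / 27 = 5.148 kip/in (vertical).
Torsion M = P·e = 139 × 9.5 = 1320.5 kip·in.
Critical point at (x, y) = (3.25, 6.75) from centroid. f_tx = M·y/J = 12.82 kip/in; f_ty = M·x/J = 6.173 kip/in.
Resultant f_max = √[f_tx² + (f_v + f_ty)²] = √[12.82² + (5.148 + 6.173)²] = 17.1 kip/in.
Capacity per unit length: φr_n = 0.75 × 0.6 × 80 × (0.707 × 0.75) = 19.09 kip/in.
17.1 ≤ 19.09 → adequate.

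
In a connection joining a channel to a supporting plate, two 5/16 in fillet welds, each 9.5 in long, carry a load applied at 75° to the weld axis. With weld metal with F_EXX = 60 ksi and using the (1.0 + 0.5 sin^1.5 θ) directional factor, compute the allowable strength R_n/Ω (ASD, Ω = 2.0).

t_e = 0.707 × 0.3125 = 0.2209 in; A_we = 0.2209 × 19 = 4.198 in².
Directional factor: 1.0 + 0.5 sin^1.5(75°) = 1.475.
F_nw = 0.6 × 60 × 1.475 = 53.09 ksi.
R_n/Ω = (53.09 × 4.198) / 2.0 = 111.4 kip.

R_n/Ω ≈ 111 kip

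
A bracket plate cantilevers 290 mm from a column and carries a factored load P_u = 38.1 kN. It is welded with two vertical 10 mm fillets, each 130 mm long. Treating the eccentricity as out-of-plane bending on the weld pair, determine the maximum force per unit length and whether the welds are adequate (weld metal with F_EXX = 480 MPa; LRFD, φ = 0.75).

L_w = 2 × 130 = 260 mm; section modulus (unit throat) S = 2 × L²/6 = 5633 mm².
Direct shear f_v = P/L_w = 38.1×10³/260 = 146.5 N/mm.
Moment M = P × e = 38.1×10³ × 290 = 11049000 N·mm; bending f_b = M/S = 1961 N/mm.
f_max = √(f_v² + f_b²) = √(146.5² + 1961²) = 1967 N/mm.
φr_n = 0.75 × 0.6 × 480 × (0.707 × 10) = 1527 N/mm → NOT adequate.

f_max ≈ 1970 N/mm; NOT adequate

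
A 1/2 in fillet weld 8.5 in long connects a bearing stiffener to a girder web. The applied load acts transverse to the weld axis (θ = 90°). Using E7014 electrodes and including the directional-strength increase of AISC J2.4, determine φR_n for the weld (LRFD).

E70XX → F_EXX = 70 ksi.
t_e = 0.707 × 0.5 = 0.3535 in; A_we = 0.3535 × 8.5 = 3.005 in².
Directional factor: 1.0 + 0.5 sin^1.5(90°) = 1.5.
F_nw = 0.6 × 70 × 1.5 = 63 ksi.
φR_n = 0.75 × 63 × 3.005 = 142 kips.

φR_n ≈ 142 kips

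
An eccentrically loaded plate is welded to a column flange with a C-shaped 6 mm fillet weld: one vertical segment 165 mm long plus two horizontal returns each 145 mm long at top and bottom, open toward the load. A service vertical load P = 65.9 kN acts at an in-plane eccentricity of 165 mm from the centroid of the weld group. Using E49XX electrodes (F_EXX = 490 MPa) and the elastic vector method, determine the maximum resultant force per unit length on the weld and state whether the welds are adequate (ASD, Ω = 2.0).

f_max ≈ 530 N/mm; adequate

Total weld length L_w = 455 mm. Treat welds as unit-width lines.
Centroid: x̄ = 2×145×72.5 / 455 = 46.21 mm from the vertical weld.
Polar moment about centroid: J = I_x + I_y = [165³/12 + 2×145×82.5²] + [165×46.21² + 2(145³/12 + 145×26.29²)] = 3409000 mm³.
Direct shear f_v = P/L_w = 65.9×10³ / 455 = 144.8 N/mm (vertical).
Torsion M = P·e = 65.9×10³ × 165 = 10874000 N·mm.
Critical point at (x, y) = (98.79, 82.5) from centroid. f_tx = M·y/J = 263.1 N/mm; f_ty = M·x/J = 315.1 N/mm.
Resultant f_max = √[f_tx² + (f_v + f_ty)²] = √[263.1² + (144.8 + 315.1)²] = 529.9 N/mm.
Capacity per unit length: r_n/Ω = (1/2.0) × 0.6 × 490 × (0.707 × 6) = 623.6 N/mm.
529.9 ≤ 623.6 → adequate.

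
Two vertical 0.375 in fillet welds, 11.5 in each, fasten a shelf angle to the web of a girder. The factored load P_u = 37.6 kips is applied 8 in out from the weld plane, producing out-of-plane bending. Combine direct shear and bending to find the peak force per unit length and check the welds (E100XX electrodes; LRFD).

E100XX → F_EXX = 100 ksi.
L_w = 2 × 11.5 = 23 in; section modulus (unit throat) S = 2 × L²/6 = 44.08 in².
Direct shear f_v = P/L_w = 37.6/23 = 1.635 kip/in.
Moment M = P × e = 37.6 × 8 = 300.8 kip·in; bending f_b = M/S = 6.823 kip/in.
f_max = √(f_v² + f_b²) = √(1.635² + 6.823²) = 7.017 kip/in.
φr_n = 0.75 × 0.6 × 100 × (0.707 × 0.375) = 11.93 kip/in → adequate.

f_max ≈ 7.02 kip/in; adequate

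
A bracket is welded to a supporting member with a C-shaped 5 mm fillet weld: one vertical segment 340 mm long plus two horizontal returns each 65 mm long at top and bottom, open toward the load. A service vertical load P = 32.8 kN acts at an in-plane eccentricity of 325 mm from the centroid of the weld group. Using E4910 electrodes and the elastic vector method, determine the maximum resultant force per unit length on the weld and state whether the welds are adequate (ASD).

f_max ≈ 295 N/mm; adequate

E49XX → F_EXX = 490 MPa.
Total weld length L_w = 470 mm. Treat welds as unit-width lines.
Centroid: x̄ = 2×65×32.5 / 470 = 8.989 mm from the vertical weld.
Polar moment about centroid: J = I_x + I_y = [340³/12 + 2×65×170²] + [340×8.989² + 2(65³/12 + 65×23.51²)] = 7177000 mm³.
Direct shear f_v = P/L_w = 32.8×10³ / 470 = 69.79 N/mm (vertical).
Torsion M = P·e = 32.8×10³ × 325 = 10660000 N·mm.
Critical point at (x, y) = (56.01, 170) from centroid. f_tx = M·y/J = 252.5 N/mm; f_ty = M·x/J = 83.19 N/mm.
Resultant f_max = √[f_tx² + (f_v + f_ty)²] = √[252.5² + (69.79 + 83.19)²] = 295.2 N/mm.
Capacity per unit length: r_n/Ω = (1/2.0) × 0.6 × 490 × (0.707 × 5) = 519.6 N/mm.
295.2 ≤ 519.6 → adequate.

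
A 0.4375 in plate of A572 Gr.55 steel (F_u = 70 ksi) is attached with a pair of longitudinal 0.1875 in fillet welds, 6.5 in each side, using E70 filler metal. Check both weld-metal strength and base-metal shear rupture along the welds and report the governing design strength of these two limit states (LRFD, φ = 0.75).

φR_n ≈ 54.3 kip (weld metal governs)

E70XX → F_EXX = 70 ksi.
t_e = 0.707 × 0.1875 = 0.1326 in; L = 13 in.
Weld metal: φR_n = 0.75 × 0.6 × 70 × 0.1326 × 13 = 54.28 kip.
Base metal (shear rupture): φR_n = 0.75 × 0.6 × 70 × 0.4375 × 13 = 179.2 kip.
Governing: weld metal.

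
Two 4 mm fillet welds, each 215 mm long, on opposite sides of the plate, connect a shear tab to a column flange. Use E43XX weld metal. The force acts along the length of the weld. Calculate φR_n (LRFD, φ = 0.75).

E43XX → F_EXX = 430 MPa.
Effective throat t_e = 0.707 × 4 = 2.828 mm.
Total length L = 430 mm; A_we = 2.828 × 430 = 1216 mm².
F_nw = 0.6 F_EXX = 0.6 × 430 = 258 MPa.
φR_n = 0.75 × 258 × 1216 × 10⁻³ = 235.3 kN.

φR_n ≈ 235 kN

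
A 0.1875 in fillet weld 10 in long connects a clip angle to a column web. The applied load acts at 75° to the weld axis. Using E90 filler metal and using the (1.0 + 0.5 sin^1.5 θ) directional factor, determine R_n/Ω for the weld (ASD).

R_n/Ω ≈ 52.8 kip

E90XX → F_EXX = 90 ksi.
t_e = 0.707 × 0.1875 = 0.1326 in; A_we = 0.1326 × 10 = 1.326 in².
Directional factor: 1.0 + 0.5 sin^1.5(75°) = 1.475.
F_nw = 0.6 × 90 × 1.475 = 79.63 ksi.
R_n/Ω = (79.63 × 1.326) / 2.0 = 52.78 kip.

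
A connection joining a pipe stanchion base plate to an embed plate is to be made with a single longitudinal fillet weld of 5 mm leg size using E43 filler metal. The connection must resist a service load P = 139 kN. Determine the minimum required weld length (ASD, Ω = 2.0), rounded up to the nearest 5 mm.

E43XX → F_EXX = 430 MPa.
Throat t_e = 0.707 × 5 = 3.535 mm.
r_n/Ω = (0.6 × 430 × 3.535) / 2.0 = 456 N/mm = 0.456 kN/mm.
L_req = P / (r_n/Ω) = 139 / 0.456 = 304.8 mm total.
Round up → use L = 305 mm.

L = 305 mm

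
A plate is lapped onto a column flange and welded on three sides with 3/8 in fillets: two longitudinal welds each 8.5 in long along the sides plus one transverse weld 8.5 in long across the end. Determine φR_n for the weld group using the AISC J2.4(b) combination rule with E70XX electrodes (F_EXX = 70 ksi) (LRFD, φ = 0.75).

φR_n ≈ 227 kip

t_e = 0.707 × 0.375 = 0.2651 in.
R_nwl = 0.6 × 70 × 0.2651 × 17 = 189.3 kip (longitudinal, 2 welds).
R_nwt = 0.6 × 70 × 0.2651 × 8.5 = 94.65 kip (transverse, base value).
(i) R_nwl + R_nwt = 283.9 kip; (ii) 0.85 R_nwl + 1.5 R_nwt = 302.9 kip.
R_n = max = 302.9 kip [governs: (ii)]; φR_n = 227.2 kip.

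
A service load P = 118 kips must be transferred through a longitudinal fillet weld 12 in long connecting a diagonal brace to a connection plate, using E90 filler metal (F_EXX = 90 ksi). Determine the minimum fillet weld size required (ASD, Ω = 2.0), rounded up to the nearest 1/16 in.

w = 9/16 in

Total weld length L = 12 in.
Required throat t_e = P × Ω / (0.6 F_EXX × L) = 118 × 2.0 / (0.6 × 90 × 12) = 0.3642 in.
Required leg w = t_e / 0.707 = 0.5151 in → use 9/16 in.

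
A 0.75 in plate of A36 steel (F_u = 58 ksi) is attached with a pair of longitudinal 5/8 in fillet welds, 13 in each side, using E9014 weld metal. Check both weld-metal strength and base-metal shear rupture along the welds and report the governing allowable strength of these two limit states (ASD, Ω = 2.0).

E90XX → F_EXX = 90 ksi.
t_e = 0.707 × 0.625 = 0.4419 in; L = 26 in.
Weld metal: R_n/Ω = (1/2.0) × 0.6 × 90 × 0.4419 × 26 = 310.2 kips.
Base metal (shear rupture): R_n/Ω = (1/2.0) × 0.6 × 58 × 0.75 × 26 = 339.3 kips.
Governing: weld metal.

R_n/Ω ≈ 310 kips (weld metal governs)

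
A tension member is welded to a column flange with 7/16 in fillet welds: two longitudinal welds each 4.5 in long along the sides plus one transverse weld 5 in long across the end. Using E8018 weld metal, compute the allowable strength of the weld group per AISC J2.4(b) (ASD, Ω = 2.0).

E80XX → F_EXX = 80 ksi.
t_e = 0.707 × 0.4375 = 0.3093 in.
R_nwl = 0.6 × 80 × 0.3093 × 9 = 133.6 kip (longitudinal, 2 welds).
R_nwt = 0.6 × 80 × 0.3093 × 5 = 74.23 kip (transverse, base value).
(i) R_nwl + R_nwt = 207.9 kip; (ii) 0.85 R_nwl + 1.5 R_nwt = 224.9 kip.
R_n = max = 224.9 kip [governs: (ii)]; R_n/Ω = 112.5 kip.

R_n/Ω ≈ 112 kip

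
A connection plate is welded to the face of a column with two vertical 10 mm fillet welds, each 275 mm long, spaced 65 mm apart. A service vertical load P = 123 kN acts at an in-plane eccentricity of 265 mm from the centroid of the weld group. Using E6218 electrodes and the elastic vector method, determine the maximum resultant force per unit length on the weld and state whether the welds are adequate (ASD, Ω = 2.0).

E62XX → F_EXX = 620 MPa.
Total weld length L_w = 550 mm. Treat welds as unit-width lines.
Polar moment about centroid: J = 2[d³/12 + d(b/2)²] = 2[275³/12 + 275×32.5²] = 4047000 mm³.
Direct shear f_v = P/L_w = 123×10³ / 550 = 223.6 N/mm (vertical).
Torsion M = P·e = 123×10³ × 265 = 32595000 N·mm.
Critical point at (x, y) = (32.5, 137.5) from centroid. f_tx = M·y/J = 1107 N/mm; f_ty = M·x/J = 261.8 N/mm.
Resultant f_max = √[f_tx² + (f_v + f_ty)²] = √[1107² + (223.6 + 261.8)²] = 1209 N/mm.
Capacity per unit length: r_n/Ω = (1/2.0) × 0.6 × 620 × (0.707 × 10) = 1315 N/mm.
1209 ≤ 1315 → adequate.

f_max ≈ 1210 N/mm; adequate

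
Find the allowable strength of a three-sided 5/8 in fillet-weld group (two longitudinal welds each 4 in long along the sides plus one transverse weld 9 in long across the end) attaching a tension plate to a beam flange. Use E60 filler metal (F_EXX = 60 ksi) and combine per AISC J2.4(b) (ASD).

t_e = 0.707 × 0.625 = 0.4419 in.
R_nwl = 0.6 × 60 × 0.4419 × 8 = 127.3 kips (longitudinal, 2 welds).
R_nwt = 0.6 × 60 × 0.4419 × 9 = 143.2 kips (transverse, base value).
(i) R_nwl + R_nwt = 270.4 kips; (ii) 0.85 R_nwl + 1.5 R_nwt = 322.9 kips.
R_n = max = 322.9 kips [governs: (ii)]; R_n/Ω = 161.5 kips.

R_n/Ω ≈ 161 kips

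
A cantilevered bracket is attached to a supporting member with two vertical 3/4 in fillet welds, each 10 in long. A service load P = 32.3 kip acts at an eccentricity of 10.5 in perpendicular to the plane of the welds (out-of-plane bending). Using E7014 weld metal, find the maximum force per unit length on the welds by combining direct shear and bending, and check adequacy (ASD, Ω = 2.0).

f_max ≈ 10.3 kip/in; adequate

E70XX → F_EXX = 70 ksi.
L_w = 2 × 10 = 20 in; section modulus (unit throat) S = 2 × L²/6 = 33.33 in².
Direct shear f_v = P/L_w = 32.3/20 = 1.615 kip/in.
Moment M = P × e = 32.3 × 10.5 = 339.15 kip·in; bending f_b = M/S = 10.17 kip/in.
f_max = √(f_v² + f_b²) = √(1.615² + 10.17²) = 10.3 kip/in.
r_n/Ω = (1/2.0) × 0.6 × 70 × (0.707 × 0.75) = 11.14 kip/in → adequate.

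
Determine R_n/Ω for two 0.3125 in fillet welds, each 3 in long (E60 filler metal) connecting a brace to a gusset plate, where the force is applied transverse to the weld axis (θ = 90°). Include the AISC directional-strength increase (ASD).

E60XX → F_EXX = 60 ksi.
t_e = 0.707 × 0.3125 = 0.2209 in; A_we = 0.2209 × 6 = 1.326 in².
Directional factor: 1.0 + 0.5 sin^1.5(90°) = 1.5.
F_nw = 0.6 × 60 × 1.5 = 54 ksi.
R_n/Ω = (54 × 1.326) / 2.0 = 35.79 kip.

R_n/Ω ≈ 35.8 kip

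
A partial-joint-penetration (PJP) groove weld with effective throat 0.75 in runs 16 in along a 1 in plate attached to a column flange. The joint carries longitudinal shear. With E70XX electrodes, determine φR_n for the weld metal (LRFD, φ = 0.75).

φR_n ≈ 378 kip

E70XX → F_EXX = 70 ksi.
Effective throat (given) t_e = 0.75 in.
A_we = 0.75 × 16 = 12 in².
F_nw = 0.6 F_EXX = 42 ksi.
φR_n = 0.75 × 42 × 12 = 378 kip.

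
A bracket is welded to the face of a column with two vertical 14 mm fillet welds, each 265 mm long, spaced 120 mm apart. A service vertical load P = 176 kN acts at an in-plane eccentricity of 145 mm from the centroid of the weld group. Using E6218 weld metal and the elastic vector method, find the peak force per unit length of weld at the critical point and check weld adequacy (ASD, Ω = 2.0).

E62XX → F_EXX = 620 MPa.
Total weld length L_w = 530 mm. Treat welds as unit-width lines.
Polar moment about centroid: J = 2[d³/12 + d(b/2)²] = 2[265³/12 + 265×60²] = 5010000 mm³.
Direct shear f_v = P/L_w = 176×10³ / 530 = 332.1 N/mm (vertical).
Torsion M = P·e = 176×10³ × 145 = 25520000 N·mm.
Critical point at (x, y) = (60, 132.5) from centroid. f_tx = M·y/J = 675 N/mm; f_ty = M·x/J = 305.7 N/mm.
Resultant f_max = √[f_tx² + (f_v + f_ty)²] = √[675² + (332.1 + 305.7)²] = 928.6 N/mm.
Capacity per unit length: r_n/Ω = (1/2.0) × 0.6 × 620 × (0.707 × 14) = 1841 N/mm.
928.6 ≤ 1841 → adequate.

f_max ≈ 929 N/mm; adequate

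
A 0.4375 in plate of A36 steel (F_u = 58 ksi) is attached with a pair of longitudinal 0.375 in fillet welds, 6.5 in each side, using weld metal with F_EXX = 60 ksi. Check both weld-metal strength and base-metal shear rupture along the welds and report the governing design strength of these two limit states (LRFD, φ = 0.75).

φR_n ≈ 93.1 kip (weld metal governs)

t_e = 0.707 × 0.375 = 0.2651 in; L = 13 in.
Weld metal: φR_n = 0.75 × 0.6 × 60 × 0.2651 × 13 = 93.06 kip.
Base metal (shear rupture): φR_n = 0.75 × 0.6 × 58 × 0.4375 × 13 = 148.4 kip.
Governing: weld metal.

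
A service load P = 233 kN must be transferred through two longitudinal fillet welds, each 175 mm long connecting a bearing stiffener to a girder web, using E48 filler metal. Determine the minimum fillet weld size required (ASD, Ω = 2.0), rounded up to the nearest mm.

E48XX → F_EXX = 480 MPa.
Total weld length L = 350 mm.
Required throat t_e = P × Ω / (0.6 F_EXX × L) = 233 × 2.0 / (0.6 × 480 × 350 × 10⁻³) = 4.623 mm.
Required leg w = t_e / 0.707 = 6.539 mm → use 7 mm.

w = 7 mm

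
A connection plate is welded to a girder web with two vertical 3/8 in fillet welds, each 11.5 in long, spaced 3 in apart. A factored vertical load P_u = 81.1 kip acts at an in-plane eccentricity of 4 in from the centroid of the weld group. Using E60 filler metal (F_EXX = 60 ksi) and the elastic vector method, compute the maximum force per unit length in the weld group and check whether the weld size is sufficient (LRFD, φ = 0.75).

f_max ≈ 7.97 kip/in; NOT adequate

Total weld length L_w = 23 in. Treat welds as unit-width lines.
Polar moment about centroid: J = 2[d³/12 + d(b/2)²] = 2[11.5³/12 + 11.5×1.5²] = 305.2 in³.
Direct shear f_v = P/L_w = 81.1 / 23 = 3.526 kip/in (vertical).
Torsion M = P·e = 81.1 × 4 = 324.4 kip·in.
Critical point at (x, y) = (1.5, 5.75) from centroid. f_tx = M·y/J = 6.111 kip/in; f_ty = M·x/J = 1.594 kip/in.
Resultant f_max = √[f_tx² + (f_v + f_ty)²] = √[6.111² + (3.526 + 1.594)²] = 7.973 kip/in.
Capacity per unit length: φr_n = 0.75 × 0.6 × 60 × (0.707 × 0.375) = 7.158 kip/in.
7.973 > 7.158 → NOT adequate.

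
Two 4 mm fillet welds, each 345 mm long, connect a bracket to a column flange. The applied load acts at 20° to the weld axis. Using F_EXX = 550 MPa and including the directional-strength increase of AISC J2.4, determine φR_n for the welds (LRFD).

φR_n ≈ 531 kN

t_e = 0.707 × 4 = 2.828 mm; A_we = 2.828 × 690 = 1951 mm².
Directional factor: 1.0 + 0.5 sin^1.5(20°) = 1.1.
F_nw = 0.6 × 550 × 1.1 = 363 MPa.
φR_n = 0.75 × 363 × 1951 × 10⁻³ = 531.3 kN.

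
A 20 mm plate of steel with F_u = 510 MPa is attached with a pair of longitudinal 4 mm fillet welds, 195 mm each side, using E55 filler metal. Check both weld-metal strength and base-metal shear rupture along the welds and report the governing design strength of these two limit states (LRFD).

E55XX → F_EXX = 550 MPa.
t_e = 0.707 × 4 = 2.828 mm; L = 390 mm.
Weld metal: φR_n = 0.75 × 0.6 × 550 × 2.828 × 390 × 10⁻³ = 273 kN.
Base metal (shear rupture): φR_n = 0.75 × 0.6 × 510 × 20 × 390 × 10⁻³ = 1790 kN.
Governing: weld metal.

φR_n ≈ 273 kN (weld metal governs)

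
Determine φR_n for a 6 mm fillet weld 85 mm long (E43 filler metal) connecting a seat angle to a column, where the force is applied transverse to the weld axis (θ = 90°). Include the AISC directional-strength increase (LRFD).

E43XX → F_EXX = 430 MPa.
t_e = 0.707 × 6 = 4.242 mm; A_we = 4.242 × 85 = 360.6 mm².
Directional factor: 1.0 + 0.5 sin^1.5(90°) = 1.5.
F_nw = 0.6 × 430 × 1.5 = 387 MPa.
φR_n = 0.75 × 387 × 360.6 × 10⁻³ = 104.7 kN.

φR_n ≈ 105 kN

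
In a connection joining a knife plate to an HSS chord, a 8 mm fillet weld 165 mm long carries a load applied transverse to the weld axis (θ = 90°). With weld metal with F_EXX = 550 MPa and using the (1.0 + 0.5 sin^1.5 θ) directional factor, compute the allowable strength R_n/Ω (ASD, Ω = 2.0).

t_e = 0.707 × 8 = 5.656 mm; A_we = 5.656 × 165 = 933.2 mm².
Directional factor: 1.0 + 0.5 sin^1.5(90°) = 1.5.
F_nw = 0.6 × 550 × 1.5 = 495 MPa.
R_n/Ω = (495 × 933.2) / 2.0 × 10⁻³ = 231 kN.

R_n/Ω ≈ 231 kN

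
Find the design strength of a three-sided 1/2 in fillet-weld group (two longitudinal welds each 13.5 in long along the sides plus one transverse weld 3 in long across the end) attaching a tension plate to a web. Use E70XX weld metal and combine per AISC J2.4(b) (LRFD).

E70XX → F_EXX = 70 ksi.
t_e = 0.707 × 0.5 = 0.3535 in.
R_nwl = 0.6 × 70 × 0.3535 × 27 = 400.9 kips (longitudinal, 2 welds).
R_nwt = 0.6 × 70 × 0.3535 × 3 = 44.54 kips (transverse, base value).
(i) R_nwl + R_nwt = 445.4 kips; (ii) 0.85 R_nwl + 1.5 R_nwt = 407.6 kips.
R_n = max = 445.4 kips [governs: (i)]; φR_n = 334.1 kips.

φR_n ≈ 334 kips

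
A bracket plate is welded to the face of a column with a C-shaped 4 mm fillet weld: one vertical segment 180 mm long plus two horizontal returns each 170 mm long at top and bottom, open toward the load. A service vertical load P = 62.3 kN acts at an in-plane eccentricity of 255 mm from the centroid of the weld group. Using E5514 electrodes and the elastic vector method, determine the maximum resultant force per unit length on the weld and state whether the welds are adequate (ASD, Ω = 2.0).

E55XX → F_EXX = 550 MPa.
Total weld length L_w = 520 mm. Treat welds as unit-width lines.
Centroid: x̄ = 2×170×85 / 520 = 55.58 mm from the vertical weld.
Polar moment about centroid: J = I_x + I_y = [180³/12 + 2×170×90²] + [180×55.58² + 2(170³/12 + 170×29.42²)] = 4909000 mm³.
Direct shear f_v = P/L_w = 62.3×10³ / 520 = 119.8 N/mm (vertical).
Torsion M = P·e = 62.3×10³ × 255 = 15886000 N·mm.
Critical point at (x, y) = (114.4, 90) from centroid. f_tx = M·y/J = 291.2 N/mm; f_ty = M·x/J = 370.3 N/mm.
Resultant f_max = √[f_tx² + (f_v + f_ty)²] = √[291.2² + (119.8 + 370.3)²] = 570.1 N/mm.
Capacity per unit length: r_n/Ω = (1/2.0) × 0.6 × 550 × (0.707 × 4) = 466.6 N/mm.
570.1 > 466.6 → NOT adequate.

f_max ≈ 570 N/mm; NOT adequate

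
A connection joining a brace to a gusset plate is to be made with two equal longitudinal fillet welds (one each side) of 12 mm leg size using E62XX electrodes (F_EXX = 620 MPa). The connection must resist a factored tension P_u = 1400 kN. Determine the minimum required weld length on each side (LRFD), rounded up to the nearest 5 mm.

Throat t_e = 0.707 × 12 = 8.484 mm.
φr_n = 0.75 × 0.6 × 620 × 8.484 × 10⁻³ = 2.367 kN/mm.
L_req = P_u / φr_n = 1400 / 2.367 = 591.5 mm total.
Per side: 591.5 / 2 = 295.7 mm.
Round up → use L = 300 mm on each side.

L = 300 mm on each side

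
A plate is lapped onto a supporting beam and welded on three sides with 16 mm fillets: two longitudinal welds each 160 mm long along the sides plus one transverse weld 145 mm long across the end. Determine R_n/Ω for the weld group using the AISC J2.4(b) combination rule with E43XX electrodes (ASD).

R_n/Ω ≈ 714 kN

E43XX → F_EXX = 430 MPa.
t_e = 0.707 × 16 = 11.31 mm.
R_nwl = 0.6 × 430 × 11.31 × 320 × 10⁻³ = 933.9 kN (longitudinal, 2 welds).
R_nwt = 0.6 × 430 × 11.31 × 145 × 10⁻³ = 423.2 kN (transverse, base value).
(i) R_nwl + R_nwt = 1357 kN; (ii) 0.85 R_nwl + 1.5 R_nwt = 1429 kN.
R_n = max = 1429 kN [governs: (ii)]; R_n/Ω = 714.3 kN.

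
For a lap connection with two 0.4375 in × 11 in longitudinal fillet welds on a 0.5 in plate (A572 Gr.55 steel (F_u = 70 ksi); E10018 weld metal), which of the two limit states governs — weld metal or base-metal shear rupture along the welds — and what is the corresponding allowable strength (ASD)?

E100XX → F_EXX = 100 ksi.
t_e = 0.707 × 0.4375 = 0.3093 in; L = 22 in.
Weld metal: R_n/Ω = (1/2.0) × 0.6 × 100 × 0.3093 × 22 = 204.1 kip.
Base metal (shear rupture): R_n/Ω = (1/2.0) × 0.6 × 70 × 0.5 × 22 = 231 kip.
Governing: weld metal.

R_n/Ω ≈ 204 kip (weld metal governs)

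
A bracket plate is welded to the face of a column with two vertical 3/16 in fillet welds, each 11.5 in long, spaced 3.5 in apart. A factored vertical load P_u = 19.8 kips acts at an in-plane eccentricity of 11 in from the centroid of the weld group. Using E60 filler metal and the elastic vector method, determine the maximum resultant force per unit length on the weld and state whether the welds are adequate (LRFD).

E60XX → F_EXX = 60 ksi.
Total weld length L_w = 23 in. Treat welds as unit-width lines.
Polar moment about centroid: J = 2[d³/12 + d(b/2)²] = 2[11.5³/12 + 11.5×1.75²] = 323.9 in³.
Direct shear f_v = P/L_w = 19.8 / 23 = 0.8609 kip/in (vertical).
Torsion M = P·e = 19.8 × 11 = 217.8 kip·in.
Critical point at (x, y) = (1.75, 5.75) from centroid. f_tx = M·y/J = 3.866 kip/in; f_ty = M·x/J = 1.177 kip/in.
Resultant f_max = √[f_tx² + (f_v + f_ty)²] = √[3.866² + (0.8609 + 1.177)²] = 4.37 kip/in.
Capacity per unit length: φr_n = 0.75 × 0.6 × 60 × (0.707 × 0.1875) = 3.579 kip/in.
4.37 > 3.579 → NOT adequate.

f_max ≈ 4.37 kip/in; NOT adequate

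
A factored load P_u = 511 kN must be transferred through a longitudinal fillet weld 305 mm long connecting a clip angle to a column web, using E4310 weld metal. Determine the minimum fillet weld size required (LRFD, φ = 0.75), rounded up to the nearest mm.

w = 13 mm

E43XX → F_EXX = 430 MPa.
Total weld length L = 305 mm.
Required throat t_e = P_u / (φ × 0.6 F_EXX × L) = 511 / (0.75 × 0.6 × 430 × 305 × 10⁻³) = 8.658 mm.
Required leg w = t_e / 0.707 = 12.25 mm → use 13 mm.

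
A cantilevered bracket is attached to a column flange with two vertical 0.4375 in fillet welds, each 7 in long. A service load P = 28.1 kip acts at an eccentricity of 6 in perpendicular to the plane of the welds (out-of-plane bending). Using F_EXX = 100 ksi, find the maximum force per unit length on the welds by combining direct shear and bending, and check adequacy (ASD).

L_w = 2 × 7 = 14 in; section modulus (unit throat) S = 2 × L²/6 = 16.33 in².
Direct shear f_v = P/L_w = 28.1/14 = 2.007 kip/in.
Moment M = P × e = 28.1 × 6 = 168.6 kip·in; bending f_b = M/S = 10.32 kip/in.
f_max = √(f_v² + f_b²) = √(2.007² + 10.32²) = 10.52 kip/in.
r_n/Ω = (1/2.0) × 0.6 × 100 × (0.707 × 0.4375) = 9.279 kip/in → NOT adequate.

f_max ≈ 10.5 kip/in; NOT adequate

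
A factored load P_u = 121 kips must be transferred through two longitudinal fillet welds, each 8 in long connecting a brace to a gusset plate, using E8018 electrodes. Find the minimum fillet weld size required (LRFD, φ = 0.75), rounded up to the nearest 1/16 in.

w = 5/16 in

E80XX → F_EXX = 80 ksi.
Total weld length L = 16 in.
Required throat t_e = P_u / (φ × 0.6 F_EXX × L) = 121 / (0.75 × 0.6 × 80 × 16) = 0.2101 in.
Required leg w = t_e / 0.707 = 0.2971 in → use 5/16 in.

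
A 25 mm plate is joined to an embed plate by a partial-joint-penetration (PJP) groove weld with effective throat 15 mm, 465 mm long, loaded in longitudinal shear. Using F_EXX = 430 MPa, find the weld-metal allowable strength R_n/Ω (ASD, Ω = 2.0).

R_n/Ω ≈ 900 kN

Effective throat (given) t_e = 15 mm.
A_we = 15 × 465 = 6975 mm².
F_nw = 0.6 F_EXX = 258 MPa.
R_n/Ω = (258 × 6975) / 2.0 × 10⁻³ = 899.8 kN.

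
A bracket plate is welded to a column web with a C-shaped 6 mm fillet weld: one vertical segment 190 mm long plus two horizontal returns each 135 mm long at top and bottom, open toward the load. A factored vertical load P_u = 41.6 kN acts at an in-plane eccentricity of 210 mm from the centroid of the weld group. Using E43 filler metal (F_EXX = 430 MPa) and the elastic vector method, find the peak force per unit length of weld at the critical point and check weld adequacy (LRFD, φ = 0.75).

Total weld length L_w = 460 mm. Treat welds as unit-width lines.
Centroid: x̄ = 2×135×67.5 / 460 = 39.62 mm from the vertical weld.
Polar moment about centroid: J = I_x + I_y = [190³/12 + 2×135×95²] + [190×39.62² + 2(135³/12 + 135×27.88²)] = 3927000 mm³.
Direct shear f_v = P/L_w = 41.6×10³ / 460 = 90.43 N/mm (vertical).
Torsion M = P·e = 41.6×10³ × 210 = 8736000 N·mm.
Critical point at (x, y) = (95.38, 95) from centroid. f_tx = M·y/J = 211.4 N/mm; f_ty = M·x/J = 212.2 N/mm.
Resultant f_max = √[f_tx² + (f_v + f_ty)²] = √[211.4² + (90.43 + 212.2)²] = 369.1 N/mm.
Capacity per unit length: φr_n = 0.75 × 0.6 × 430 × (0.707 × 6) = 820.8 N/mm.
369.1 ≤ 820.8 → adequate.

f_max ≈ 369 N/mm; adequate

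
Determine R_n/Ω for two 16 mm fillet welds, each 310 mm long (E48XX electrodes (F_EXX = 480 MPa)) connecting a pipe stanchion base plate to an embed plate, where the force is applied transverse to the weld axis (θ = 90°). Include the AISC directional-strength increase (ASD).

R_n/Ω ≈ 1510 kN

t_e = 0.707 × 16 = 11.31 mm; A_we = 11.31 × 620 = 7013 mm².
Directional factor: 1.0 + 0.5 sin^1.5(90°) = 1.5.
F_nw = 0.6 × 480 × 1.5 = 432 MPa.
R_n/Ω = (432 × 7013) / 2.0 × 10⁻³ = 1515 kN.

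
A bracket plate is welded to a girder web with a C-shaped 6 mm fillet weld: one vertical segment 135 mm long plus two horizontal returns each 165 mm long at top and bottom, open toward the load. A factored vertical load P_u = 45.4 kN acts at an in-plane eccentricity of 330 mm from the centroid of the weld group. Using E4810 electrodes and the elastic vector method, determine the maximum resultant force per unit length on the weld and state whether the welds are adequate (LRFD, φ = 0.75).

f_max ≈ 692 N/mm; adequate

E48XX → F_EXX = 480 MPa.
Total weld length L_w = 465 mm. Treat welds as unit-width lines.
Centroid: x̄ = 2×165×82.5 / 465 = 58.55 mm from the vertical weld.
Polar moment about centroid: J = I_x + I_y = [135³/12 + 2×165×67.5²] + [135×58.55² + 2(165³/12 + 165×23.95²)] = 3109000 mm³.
Direct shear f_v = P/L_w = 45.4×10³ / 465 = 97.63 N/mm (vertical).
Torsion M = P·e = 45.4×10³ × 330 = 14982000 N·mm.
Critical point at (x, y) = (106.5, 67.5) from centroid. f_tx = M·y/J = 325.2 N/mm; f_ty = M·x/J = 512.9 N/mm.
Resultant f_max = √[f_tx² + (f_v + f_ty)²] = √[325.2² + (97.63 + 512.9)²] = 691.8 N/mm.
Capacity per unit length: φr_n = 0.75 × 0.6 × 480 × (0.707 × 6) = 916.3 N/mm.
691.8 ≤ 916.3 → adequate.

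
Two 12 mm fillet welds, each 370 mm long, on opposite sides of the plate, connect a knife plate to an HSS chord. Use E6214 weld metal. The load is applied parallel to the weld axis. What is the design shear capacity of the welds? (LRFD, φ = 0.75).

E62XX → F_EXX = 620 MPa.
Effective throat t_e = 0.707 × 12 = 8.484 mm.
Total length L = 740 mm; A_we = 8.484 × 740 = 6278 mm².
F_nw = 0.6 F_EXX = 0.6 × 620 = 372 MPa.
φR_n = 0.75 × 372 × 6278 × 10⁻³ = 1752 kN.

φR_n ≈ 1750 kN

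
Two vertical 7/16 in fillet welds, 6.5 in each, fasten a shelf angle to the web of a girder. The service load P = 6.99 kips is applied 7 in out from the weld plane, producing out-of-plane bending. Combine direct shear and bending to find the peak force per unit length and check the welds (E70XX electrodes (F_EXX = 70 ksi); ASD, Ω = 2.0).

L_w = 2 × 6.5 = 13 in; section modulus (unit throat) S = 2 × L²/6 = 14.08 in².
Direct shear f_v = P/L_w = 6.99/13 = 0.5377 kip/in.
Moment M = P × e = 6.99 × 7 = 48.93 kip·in; bending f_b = M/S = 3.474 kip/in.
f_max = √(f_v² + f_b²) = √(0.5377² + 3.474²) = 3.516 kip/in.
r_n/Ω = (1/2.0) × 0.6 × 70 × (0.707 × 0.4375) = 6.496 kip/in → adequate.

f_max ≈ 3.52 kip/in; adequate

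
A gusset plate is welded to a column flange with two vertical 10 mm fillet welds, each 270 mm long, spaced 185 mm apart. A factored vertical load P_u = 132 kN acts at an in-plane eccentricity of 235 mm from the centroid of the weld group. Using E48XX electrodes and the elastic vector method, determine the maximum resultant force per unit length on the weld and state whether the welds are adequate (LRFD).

E48XX → F_EXX = 480 MPa.
Total weld length L_w = 540 mm. Treat welds as unit-width lines.
Polar moment about centroid: J = 2[d³/12 + d(b/2)²] = 2[270³/12 + 270×92.5²] = 7901000 mm³.
Direct shear f_v = P/L_w = 132×10³ / 540 = 244.4 N/mm (vertical).
Torsion M = P·e = 132×10³ × 235 = 31020000 N·mm.
Critical point at (x, y) = (92.5, 135) from centroid. f_tx = M·y/J = 530 N/mm; f_ty = M·x/J = 363.2 N/mm.
Resultant f_max = √[f_tx² + (f_v + f_ty)²] = √[530² + (244.4 + 363.2)²] = 806.3 N/mm.
Capacity per unit length: φr_n = 0.75 × 0.6 × 480 × (0.707 × 10) = 1527 N/mm.
806.3 ≤ 1527 → adequate.

f_max ≈ 806 N/mm; adequate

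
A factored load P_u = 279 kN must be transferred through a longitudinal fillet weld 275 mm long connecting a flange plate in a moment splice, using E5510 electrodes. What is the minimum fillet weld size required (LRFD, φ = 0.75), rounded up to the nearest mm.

E55XX → F_EXX = 550 MPa.
Total weld length L = 275 mm.
Required throat t_e = P_u / (φ × 0.6 F_EXX × L) = 279 / (0.75 × 0.6 × 550 × 275 × 10⁻³) = 4.099 mm.
Required leg w = t_e / 0.707 = 5.798 mm → use 6 mm.

w = 6 mm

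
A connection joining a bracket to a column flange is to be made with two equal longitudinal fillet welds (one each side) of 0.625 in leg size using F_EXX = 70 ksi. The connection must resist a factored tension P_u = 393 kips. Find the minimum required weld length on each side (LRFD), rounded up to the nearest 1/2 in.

L = 14.5 in on each side

Throat t_e = 0.707 × 0.625 = 0.4419 in.
φr_n = 0.75 × 0.6 × 70 × 0.4419 = 13.92 kips/in.
L_req = P_u / φr_n = 393 / 13.92 = 28.23 in total.
Per side: 28.23 / 2 = 14.12 in.
Round up → use L = 14.5 in on each side.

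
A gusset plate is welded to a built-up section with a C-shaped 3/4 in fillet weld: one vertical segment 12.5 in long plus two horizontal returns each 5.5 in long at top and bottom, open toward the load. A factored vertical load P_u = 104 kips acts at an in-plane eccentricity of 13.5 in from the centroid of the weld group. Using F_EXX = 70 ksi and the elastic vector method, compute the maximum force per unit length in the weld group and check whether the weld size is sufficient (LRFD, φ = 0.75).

Total weld length L_w = 23.5 in. Treat welds as unit-width lines.
Centroid: x̄ = 2×5.5×2.75 / 23.5 = 1.287 in from the vertical weld.
Polar moment about centroid: J = I_x + I_y = [12.5³/12 + 2×5.5×6.25²] + [12.5×1.287² + 2(5.5³/12 + 5.5×1.463²)] = 664.4 in³.
Direct shear f_v = P/L_w = 104 / 23.5 = 4.426 kip/in (vertical).
Torsion M = P·e = 104 × 13.5 = 1404 kip·in.
Critical point at (x, y) = (4.213, 6.25) from centroid. f_tx = M·y/J = 13.21 kip/in; f_ty = M·x/J = 8.902 kip/in.
Resultant f_max = √[f_tx² + (f_v + f_ty)²] = √[13.21² + (4.426 + 8.902)²] = 18.76 kip/in.
Capacity per unit length: φr_n = 0.75 × 0.6 × 70 × (0.707 × 0.75) = 16.7 kip/in.
18.76 > 16.7 → NOT adequate.

f_max ≈ 18.8 kip/in; NOT adequate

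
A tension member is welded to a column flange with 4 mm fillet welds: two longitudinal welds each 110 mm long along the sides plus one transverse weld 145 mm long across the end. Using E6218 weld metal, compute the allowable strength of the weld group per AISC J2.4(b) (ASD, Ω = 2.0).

E62XX → F_EXX = 620 MPa.
t_e = 0.707 × 4 = 2.828 mm.
R_nwl = 0.6 × 620 × 2.828 × 220 × 10⁻³ = 231.4 kN (longitudinal, 2 welds).
R_nwt = 0.6 × 620 × 2.828 × 145 × 10⁻³ = 152.5 kN (transverse, base value).
(i) R_nwl + R_nwt = 384 kN; (ii) 0.85 R_nwl + 1.5 R_nwt = 425.5 kN.
R_n = max = 425.5 kN [governs: (ii)]; R_n/Ω = 212.8 kN.

R_n/Ω ≈ 213 kN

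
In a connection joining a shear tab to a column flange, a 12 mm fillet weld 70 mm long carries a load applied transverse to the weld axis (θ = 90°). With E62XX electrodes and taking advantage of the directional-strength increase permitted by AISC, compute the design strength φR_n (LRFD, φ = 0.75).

E62XX → F_EXX = 620 MPa.
t_e = 0.707 × 12 = 8.484 mm; A_we = 8.484 × 70 = 593.9 mm².
Directional factor: 1.0 + 0.5 sin^1.5(90°) = 1.5.
F_nw = 0.6 × 620 × 1.5 = 558 MPa.
φR_n = 0.75 × 558 × 593.9 × 10⁻³ = 248.5 kN.

φR_n ≈ 249 kN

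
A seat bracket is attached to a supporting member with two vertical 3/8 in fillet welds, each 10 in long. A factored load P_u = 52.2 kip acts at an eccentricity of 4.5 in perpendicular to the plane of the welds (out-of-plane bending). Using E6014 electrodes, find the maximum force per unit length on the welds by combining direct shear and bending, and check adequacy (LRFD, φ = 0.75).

E60XX → F_EXX = 60 ksi.
L_w = 2 × 10 = 20 in; section modulus (unit throat) S = 2 × L²/6 = 33.33 in².
Direct shear f_v = P/L_w = 52.2/20 = 2.61 kip/in.
Moment M = P × e = 52.2 × 4.5 = 234.9 kip·in; bending f_b = M/S = 7.047 kip/in.
f_max = √(f_v² + f_b²) = √(2.61² + 7.047²) = 7.515 kip/in.
φr_n = 0.75 × 0.6 × 60 × (0.707 × 0.375) = 7.158 kip/in → NOT adequate.

f_max ≈ 7.51 kip/in; NOT adequate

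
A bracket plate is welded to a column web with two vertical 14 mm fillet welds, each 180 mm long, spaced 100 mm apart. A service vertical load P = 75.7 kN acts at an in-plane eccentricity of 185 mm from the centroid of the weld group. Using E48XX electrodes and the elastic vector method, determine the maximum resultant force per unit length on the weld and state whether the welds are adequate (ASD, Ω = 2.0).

E48XX → F_EXX = 480 MPa.
Total weld length L_w = 360 mm. Treat welds as unit-width lines.
Polar moment about centroid: J = 2[d³/12 + d(b/2)²] = 2[180³/12 + 180×50²] = 1872000 mm³.
Direct shear f_v = P/L_w = 75.7×10³ / 360 = 210.3 N/mm (vertical).
Torsion M = P·e = 75.7×10³ × 185 = 14004000 N·mm.
Critical point at (x, y) = (50, 90) from centroid. f_tx = M·y/J = 673.3 N/mm; f_ty = M·x/J = 374.1 N/mm.
Resultant f_max = √[f_tx² + (f_v + f_ty)²] = √[673.3² + (210.3 + 374.1)²] = 891.5 N/mm.
Capacity per unit length: r_n/Ω = (1/2.0) × 0.6 × 480 × (0.707 × 14) = 1425 N/mm.
891.5 ≤ 1425 → adequate.

f_max ≈ 891 N/mm; adequate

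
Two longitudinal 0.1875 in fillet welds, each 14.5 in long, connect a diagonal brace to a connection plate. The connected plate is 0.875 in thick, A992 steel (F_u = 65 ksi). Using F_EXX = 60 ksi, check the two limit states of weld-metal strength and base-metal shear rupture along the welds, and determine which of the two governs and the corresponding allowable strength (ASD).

t_e = 0.707 × 0.1875 = 0.1326 in; L = 29 in.
Weld metal: R_n/Ω = (1/2.0) × 0.6 × 60 × 0.1326 × 29 = 69.2 kip.
Base metal (shear rupture): R_n/Ω = (1/2.0) × 0.6 × 65 × 0.875 × 29 = 494.8 kip.
Governing: weld metal.

R_n/Ω ≈ 69.2 kip (weld metal governs)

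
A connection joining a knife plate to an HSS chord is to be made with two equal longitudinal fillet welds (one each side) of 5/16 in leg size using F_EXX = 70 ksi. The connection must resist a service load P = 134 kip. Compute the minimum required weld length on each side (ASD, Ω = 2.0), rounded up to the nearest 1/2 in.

Throat t_e = 0.707 × 0.3125 = 0.2209 in.
r_n/Ω = (0.6 × 70 × 0.2209) / 2.0 = 4.64 kip/in.
L_req = P / (r_n/Ω) = 134 / 4.64 = 28.88 in total.
Per side: 28.88 / 2 = 14.44 in.
Round up → use L = 14.5 in on each side.

L = 14.5 in on each side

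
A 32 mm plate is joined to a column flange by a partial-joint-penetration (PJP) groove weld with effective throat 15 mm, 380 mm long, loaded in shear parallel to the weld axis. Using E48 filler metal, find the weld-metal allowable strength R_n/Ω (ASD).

E48XX → F_EXX = 480 MPa.
Effective throat (given) t_e = 15 mm.
A_we = 15 × 380 = 5700 mm².
F_nw = 0.6 F_EXX = 288 MPa.
R_n/Ω = (288 × 5700) / 2.0 × 10⁻³ = 820.8 kN.

R_n/Ω ≈ 821 kN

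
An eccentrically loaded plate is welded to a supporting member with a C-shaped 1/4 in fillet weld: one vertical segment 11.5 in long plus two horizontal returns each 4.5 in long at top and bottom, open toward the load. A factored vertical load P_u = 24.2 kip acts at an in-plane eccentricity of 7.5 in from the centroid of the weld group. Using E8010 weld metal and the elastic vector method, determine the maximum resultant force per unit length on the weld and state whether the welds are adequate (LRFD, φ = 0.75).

f_max ≈ 3.4 kip/in; adequate

E80XX → F_EXX = 80 ksi.
Total weld length L_w = 20.5 in. Treat welds as unit-width lines.
Centroid: x̄ = 2×4.5×2.25 / 20.5 = 0.9878 in from the vertical weld.
Polar moment about centroid: J = I_x + I_y = [11.5³/12 + 2×4.5×5.75²] + [11.5×0.9878² + 2(4.5³/12 + 4.5×1.262²)] = 465 in³.
Direct shear f_v = P/L_w = 24.2 / 20.5 = 1.18 kip/in (vertical).
Torsion M = P·e = 24.2 × 7.5 = 181.5 kip·in.
Critical point at (x, y) = (3.512, 5.75) from centroid. f_tx = M·y/J = 2.244 kip/in; f_ty = M·x/J = 1.371 kip/in.
Resultant f_max = √[f_tx² + (f_v + f_ty)²] = √[2.244² + (1.18 + 1.371)²] = 3.398 kip/in.
Capacity per unit length: φr_n = 0.75 × 0.6 × 80 × (0.707 × 0.25) = 6.363 kip/in.
3.398 ≤ 6.363 → adequate.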